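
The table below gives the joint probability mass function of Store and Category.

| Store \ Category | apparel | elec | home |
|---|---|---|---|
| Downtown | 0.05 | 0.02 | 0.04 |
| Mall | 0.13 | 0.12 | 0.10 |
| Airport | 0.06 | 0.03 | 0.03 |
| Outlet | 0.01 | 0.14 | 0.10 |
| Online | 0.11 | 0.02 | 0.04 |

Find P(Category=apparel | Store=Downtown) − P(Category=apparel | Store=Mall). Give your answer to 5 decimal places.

0.08312

P(Store=Downtown) = 0.05 + 0.02 + 0.04 = 0.11; P(Category=apparel | Store=Downtown) = 0.05/0.11 = 0.454545.
P(Store=Mall) = 0.13 + 0.12 + 0.10 = 0.35; P(Category=apparel | Store=Mall) = 0.13/0.35 = 0.371429.
Difference = 0.08312.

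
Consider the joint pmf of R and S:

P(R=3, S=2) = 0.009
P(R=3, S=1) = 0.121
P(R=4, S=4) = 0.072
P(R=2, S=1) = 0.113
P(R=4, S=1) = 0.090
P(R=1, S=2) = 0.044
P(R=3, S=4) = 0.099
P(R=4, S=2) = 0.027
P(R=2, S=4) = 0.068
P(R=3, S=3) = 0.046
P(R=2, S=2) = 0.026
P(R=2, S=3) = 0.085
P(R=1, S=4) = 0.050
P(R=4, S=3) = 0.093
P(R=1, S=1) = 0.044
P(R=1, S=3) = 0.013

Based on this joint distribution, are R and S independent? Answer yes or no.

no

P(R=1) = 0.151 and P(S=2) = 0.106, so their product is 0.01601, but P(R=1, S=2) = 0.044. Since these differ, R and S are not independent.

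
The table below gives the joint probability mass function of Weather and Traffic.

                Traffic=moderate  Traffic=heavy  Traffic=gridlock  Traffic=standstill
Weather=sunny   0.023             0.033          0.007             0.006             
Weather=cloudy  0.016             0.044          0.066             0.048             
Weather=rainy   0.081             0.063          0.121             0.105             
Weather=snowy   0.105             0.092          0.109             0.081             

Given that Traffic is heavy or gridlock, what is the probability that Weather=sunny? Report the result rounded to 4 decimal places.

P(Traffic=heavy) = 0.033 + 0.044 + 0.063 + 0.092 = 0.232.
P(Traffic=gridlock) = 0.007 + 0.066 + 0.121 + 0.109 = 0.303.
P(Traffic ∈ {heavy, gridlock}) = 0.232 + 0.303 = 0.535; P(Weather=sunny, Traffic ∈ {heavy, gridlock}) = 0.033 + 0.007 = 0.040.
P(Weather=sunny | Traffic ∈ {heavy, gridlock}) = 0.040/0.535 = 0.0748.

0.0748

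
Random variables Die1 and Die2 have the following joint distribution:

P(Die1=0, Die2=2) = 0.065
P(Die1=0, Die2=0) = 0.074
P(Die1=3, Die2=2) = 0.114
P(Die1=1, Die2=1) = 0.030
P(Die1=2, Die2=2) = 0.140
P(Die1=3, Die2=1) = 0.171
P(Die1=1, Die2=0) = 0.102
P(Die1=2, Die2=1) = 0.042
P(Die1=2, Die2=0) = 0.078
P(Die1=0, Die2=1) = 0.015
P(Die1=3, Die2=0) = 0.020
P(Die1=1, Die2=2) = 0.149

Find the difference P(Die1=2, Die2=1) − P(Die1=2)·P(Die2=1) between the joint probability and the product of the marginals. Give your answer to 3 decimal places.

-0.025

P(Die1=2) = 0.078 + 0.042 + 0.140 = 0.260.
P(Die2=1) = 0.015 + 0.030 + 0.042 + 0.171 = 0.258.
P(Die1=2, Die2=1) − P(Die1=2)P(Die2=1) = 0.042 − 0.260×0.258 = -0.025.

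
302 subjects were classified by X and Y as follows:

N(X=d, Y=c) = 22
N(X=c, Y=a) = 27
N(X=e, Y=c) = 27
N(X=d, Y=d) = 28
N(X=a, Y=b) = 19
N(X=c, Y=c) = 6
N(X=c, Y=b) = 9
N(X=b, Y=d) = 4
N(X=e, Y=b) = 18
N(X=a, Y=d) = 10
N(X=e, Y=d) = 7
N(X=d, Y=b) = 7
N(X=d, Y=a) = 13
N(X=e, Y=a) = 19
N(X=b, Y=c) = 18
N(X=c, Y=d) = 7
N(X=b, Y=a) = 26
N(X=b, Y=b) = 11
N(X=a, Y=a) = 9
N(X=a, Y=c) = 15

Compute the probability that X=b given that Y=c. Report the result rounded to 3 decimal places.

0.205

Total with Y=c: 15 + 18 + 6 + 22 + 27 = 88.
P(X=b | Y=c) = 18/88 = 0.205.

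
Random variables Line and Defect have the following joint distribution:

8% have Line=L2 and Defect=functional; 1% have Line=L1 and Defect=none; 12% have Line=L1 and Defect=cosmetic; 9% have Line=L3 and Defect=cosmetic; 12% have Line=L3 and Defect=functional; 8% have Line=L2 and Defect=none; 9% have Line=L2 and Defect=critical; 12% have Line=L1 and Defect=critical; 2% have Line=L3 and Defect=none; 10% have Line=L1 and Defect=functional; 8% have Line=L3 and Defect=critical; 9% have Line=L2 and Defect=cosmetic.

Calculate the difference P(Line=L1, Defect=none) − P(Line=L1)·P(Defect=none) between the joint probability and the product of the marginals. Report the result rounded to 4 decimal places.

-0.0285

P(Line=L1) = 0.01 + 0.12 + 0.10 + 0.12 = 0.35.
P(Defect=none) = 0.01 + 0.08 + 0.02 = 0.11.
P(Line=L1, Defect=none) − P(Line=L1)P(Defect=none) = 0.01 − 0.35×0.11 = -0.0285.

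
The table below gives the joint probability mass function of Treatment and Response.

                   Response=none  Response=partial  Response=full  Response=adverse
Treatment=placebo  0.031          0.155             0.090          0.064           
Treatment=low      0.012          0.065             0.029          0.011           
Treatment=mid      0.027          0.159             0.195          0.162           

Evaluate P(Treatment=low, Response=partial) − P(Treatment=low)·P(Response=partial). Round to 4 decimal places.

P(Treatment=low) = 0.012 + 0.065 + 0.029 + 0.011 = 0.117.
P(Response=partial) = 0.155 + 0.065 + 0.159 = 0.379.
P(Treatment=low, Response=partial) − P(Treatment=low)P(Response=partial) = 0.065 − 0.117×0.379 = 0.0207.

0.0207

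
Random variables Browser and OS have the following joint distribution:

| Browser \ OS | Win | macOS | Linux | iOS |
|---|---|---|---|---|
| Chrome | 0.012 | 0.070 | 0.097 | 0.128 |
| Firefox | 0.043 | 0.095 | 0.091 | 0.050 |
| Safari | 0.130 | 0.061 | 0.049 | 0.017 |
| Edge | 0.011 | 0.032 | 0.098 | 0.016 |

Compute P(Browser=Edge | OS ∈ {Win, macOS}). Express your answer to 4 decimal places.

P(OS=Win) = 0.012 + 0.043 + 0.130 + 0.011 = 0.196.
P(OS=macOS) = 0.070 + 0.095 + 0.061 + 0.032 = 0.258.
P(OS ∈ {Win, macOS}) = 0.196 + 0.258 = 0.454; P(Browser=Edge, OS ∈ {Win, macOS}) = 0.011 + 0.032 = 0.043.
P(Browser=Edge | OS ∈ {Win, macOS}) = 0.043/0.454 = 0.0947.

0.0947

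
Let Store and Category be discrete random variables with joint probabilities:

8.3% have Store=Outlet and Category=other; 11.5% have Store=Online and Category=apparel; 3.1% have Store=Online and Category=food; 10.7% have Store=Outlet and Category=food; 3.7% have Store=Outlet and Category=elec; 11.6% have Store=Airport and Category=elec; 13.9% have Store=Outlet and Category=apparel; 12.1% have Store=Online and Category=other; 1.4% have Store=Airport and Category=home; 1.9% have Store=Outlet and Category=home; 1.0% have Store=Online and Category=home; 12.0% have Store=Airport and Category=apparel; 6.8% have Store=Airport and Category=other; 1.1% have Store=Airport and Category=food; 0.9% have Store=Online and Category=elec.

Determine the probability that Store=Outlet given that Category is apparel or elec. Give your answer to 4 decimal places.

P(Category=apparel) = 0.120 + 0.139 + 0.115 = 0.374.
P(Category=elec) = 0.116 + 0.037 + 0.009 = 0.162.
P(Category ∈ {apparel, elec}) = 0.374 + 0.162 = 0.536; P(Store=Outlet, Category ∈ {apparel, elec}) = 0.139 + 0.037 = 0.176.
P(Store=Outlet | Category ∈ {apparel, elec}) = 0.176/0.536 = 0.3284.

0.3284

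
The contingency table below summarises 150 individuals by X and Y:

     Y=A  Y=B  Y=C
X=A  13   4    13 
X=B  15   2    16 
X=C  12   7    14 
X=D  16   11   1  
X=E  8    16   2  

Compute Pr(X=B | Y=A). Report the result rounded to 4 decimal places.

0.2344

Total with Y=A: 13 + 15 + 12 + 16 + 8 = 64.
P(X=B | Y=A) = 15/64 = 0.2344.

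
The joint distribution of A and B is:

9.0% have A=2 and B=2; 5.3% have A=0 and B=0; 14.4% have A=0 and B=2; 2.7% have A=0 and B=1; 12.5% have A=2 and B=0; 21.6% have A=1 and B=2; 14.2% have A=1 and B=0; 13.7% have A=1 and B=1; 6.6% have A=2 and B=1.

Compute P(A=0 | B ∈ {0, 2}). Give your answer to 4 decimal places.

0.2558

P(B=0) = 0.053 + 0.142 + 0.125 = 0.320.
P(B=2) = 0.144 + 0.216 + 0.090 = 0.450.
P(B ∈ {0, 2}) = 0.320 + 0.450 = 0.770; P(A=0, B ∈ {0, 2}) = 0.053 + 0.144 = 0.197.
P(A=0 | B ∈ {0, 2}) = 0.197/0.770 = 0.2558.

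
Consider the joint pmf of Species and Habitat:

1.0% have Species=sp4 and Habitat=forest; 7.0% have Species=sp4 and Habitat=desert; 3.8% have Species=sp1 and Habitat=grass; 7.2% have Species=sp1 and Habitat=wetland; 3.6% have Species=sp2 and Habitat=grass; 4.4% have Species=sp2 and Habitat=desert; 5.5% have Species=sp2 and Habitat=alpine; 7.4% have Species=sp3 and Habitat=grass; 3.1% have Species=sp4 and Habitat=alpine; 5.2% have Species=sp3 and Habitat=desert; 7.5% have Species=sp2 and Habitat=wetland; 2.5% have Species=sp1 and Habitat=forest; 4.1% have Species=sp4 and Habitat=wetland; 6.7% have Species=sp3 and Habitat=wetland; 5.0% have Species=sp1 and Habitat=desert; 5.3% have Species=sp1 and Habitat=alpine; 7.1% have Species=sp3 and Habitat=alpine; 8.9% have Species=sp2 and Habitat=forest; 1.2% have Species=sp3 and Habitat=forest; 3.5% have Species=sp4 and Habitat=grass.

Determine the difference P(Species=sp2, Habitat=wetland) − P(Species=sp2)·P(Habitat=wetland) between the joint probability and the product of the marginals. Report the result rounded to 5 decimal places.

P(Species=sp2) = 0.089 + 0.036 + 0.075 + 0.044 + 0.055 = 0.299.
P(Habitat=wetland) = 0.072 + 0.075 + 0.067 + 0.041 = 0.255.
P(Species=sp2, Habitat=wetland) − P(Species=sp2)P(Habitat=wetland) = 0.075 − 0.299×0.255 = -0.00125.

-0.00125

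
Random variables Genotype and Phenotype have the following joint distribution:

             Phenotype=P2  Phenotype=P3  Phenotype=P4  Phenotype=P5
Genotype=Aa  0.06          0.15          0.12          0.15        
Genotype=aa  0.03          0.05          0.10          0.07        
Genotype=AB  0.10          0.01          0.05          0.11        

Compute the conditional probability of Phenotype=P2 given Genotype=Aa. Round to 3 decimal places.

P(Genotype=Aa) = 0.06 + 0.15 + 0.12 + 0.15 = 0.48.
P(Phenotype=P2 | Genotype=Aa) = 0.06/0.48 = 0.125.

0.125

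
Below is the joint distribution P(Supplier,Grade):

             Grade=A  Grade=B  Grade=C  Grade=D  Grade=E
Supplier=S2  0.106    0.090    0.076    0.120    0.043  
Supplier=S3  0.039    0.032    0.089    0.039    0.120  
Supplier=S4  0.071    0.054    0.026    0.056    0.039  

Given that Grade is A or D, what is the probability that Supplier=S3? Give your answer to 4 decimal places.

0.1810

P(Grade=A) = 0.106 + 0.039 + 0.071 = 0.216.
P(Grade=D) = 0.120 + 0.039 + 0.056 = 0.215.
P(Grade ∈ {A, D}) = 0.216 + 0.215 = 0.431; P(Supplier=S3, Grade ∈ {A, D}) = 0.039 + 0.039 = 0.078.
P(Supplier=S3 | Grade ∈ {A, D}) = 0.078/0.431 = 0.1810.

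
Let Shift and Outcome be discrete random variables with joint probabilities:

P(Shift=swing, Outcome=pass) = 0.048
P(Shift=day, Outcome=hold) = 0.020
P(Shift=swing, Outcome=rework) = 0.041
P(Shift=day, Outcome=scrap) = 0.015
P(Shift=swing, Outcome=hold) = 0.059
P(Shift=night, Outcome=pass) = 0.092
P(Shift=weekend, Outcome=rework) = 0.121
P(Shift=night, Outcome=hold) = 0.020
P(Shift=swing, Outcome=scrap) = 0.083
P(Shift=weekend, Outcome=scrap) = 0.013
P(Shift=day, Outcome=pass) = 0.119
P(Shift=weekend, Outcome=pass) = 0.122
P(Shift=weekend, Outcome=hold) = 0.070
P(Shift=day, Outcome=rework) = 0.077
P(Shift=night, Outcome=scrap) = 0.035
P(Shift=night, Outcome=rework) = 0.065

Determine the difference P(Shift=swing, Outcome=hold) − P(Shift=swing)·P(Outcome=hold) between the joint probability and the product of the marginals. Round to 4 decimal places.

P(Shift=swing) = 0.048 + 0.041 + 0.083 + 0.059 = 0.231.
P(Outcome=hold) = 0.020 + 0.059 + 0.020 + 0.070 = 0.169.
P(Shift=swing, Outcome=hold) − P(Shift=swing)P(Outcome=hold) = 0.059 − 0.231×0.169 = 0.0200.

0.0200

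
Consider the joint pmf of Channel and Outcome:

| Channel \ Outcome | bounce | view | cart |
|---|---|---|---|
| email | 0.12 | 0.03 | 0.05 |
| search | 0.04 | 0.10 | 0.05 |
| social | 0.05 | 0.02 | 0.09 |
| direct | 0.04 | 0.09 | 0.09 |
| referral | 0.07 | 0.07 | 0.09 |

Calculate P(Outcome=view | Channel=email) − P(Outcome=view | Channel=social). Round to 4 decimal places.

P(Channel=email) = 0.12 + 0.03 + 0.05 = 0.20; P(Outcome=view | Channel=email) = 0.03/0.20 = 0.15000.
P(Channel=social) = 0.05 + 0.02 + 0.09 = 0.16; P(Outcome=view | Channel=social) = 0.02/0.16 = 0.12500.
Difference = 0.0250.

0.0250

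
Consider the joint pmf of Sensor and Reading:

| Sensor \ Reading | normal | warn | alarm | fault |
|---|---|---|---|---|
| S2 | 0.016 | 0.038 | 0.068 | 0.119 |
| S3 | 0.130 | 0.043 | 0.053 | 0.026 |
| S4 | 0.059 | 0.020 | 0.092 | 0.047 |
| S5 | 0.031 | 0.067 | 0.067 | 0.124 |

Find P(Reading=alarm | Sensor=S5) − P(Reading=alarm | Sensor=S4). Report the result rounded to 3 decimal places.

-0.190

P(Sensor=S5) = 0.031 + 0.067 + 0.067 + 0.124 = 0.289; P(Reading=alarm | Sensor=S5) = 0.067/0.289 = 0.2318.
P(Sensor=S4) = 0.059 + 0.020 + 0.092 + 0.047 = 0.218; P(Reading=alarm | Sensor=S4) = 0.092/0.218 = 0.4220.
Difference = -0.190.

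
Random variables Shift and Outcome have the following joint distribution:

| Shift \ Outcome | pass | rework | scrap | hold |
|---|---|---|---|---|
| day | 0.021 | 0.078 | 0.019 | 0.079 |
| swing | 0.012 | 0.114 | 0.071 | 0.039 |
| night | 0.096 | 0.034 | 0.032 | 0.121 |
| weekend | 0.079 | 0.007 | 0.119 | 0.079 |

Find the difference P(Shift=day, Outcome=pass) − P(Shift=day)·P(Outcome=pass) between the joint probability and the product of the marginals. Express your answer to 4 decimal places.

-0.0200

P(Shift=day) = 0.021 + 0.078 + 0.019 + 0.079 = 0.197.
P(Outcome=pass) = 0.021 + 0.012 + 0.096 + 0.079 = 0.208.
P(Shift=day, Outcome=pass) − P(Shift=day)P(Outcome=pass) = 0.021 − 0.197×0.208 = -0.0200.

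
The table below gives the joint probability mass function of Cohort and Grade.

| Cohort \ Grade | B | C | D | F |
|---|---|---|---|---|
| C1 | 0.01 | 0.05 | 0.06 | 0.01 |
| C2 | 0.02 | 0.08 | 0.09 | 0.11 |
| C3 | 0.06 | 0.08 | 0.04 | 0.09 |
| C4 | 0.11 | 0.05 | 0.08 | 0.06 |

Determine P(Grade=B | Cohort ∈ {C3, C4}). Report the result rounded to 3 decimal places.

P(Cohort=C3) = 0.06 + 0.08 + 0.04 + 0.09 = 0.27.
P(Cohort=C4) = 0.11 + 0.05 + 0.08 + 0.06 = 0.30.
P(Cohort ∈ {C3, C4}) = 0.27 + 0.30 = 0.57; P(Grade=B, Cohort ∈ {C3, C4}) = 0.06 + 0.11 = 0.17.
P(Grade=B | Cohort ∈ {C3, C4}) = 0.17/0.57 = 0.298.

0.298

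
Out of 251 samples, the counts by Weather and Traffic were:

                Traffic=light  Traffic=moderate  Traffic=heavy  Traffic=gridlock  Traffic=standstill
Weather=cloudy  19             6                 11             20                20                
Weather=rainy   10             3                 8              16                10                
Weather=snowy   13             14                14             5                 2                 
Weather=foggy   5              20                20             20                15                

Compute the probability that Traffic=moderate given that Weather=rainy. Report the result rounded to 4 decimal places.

Total with Weather=rainy: 10 + 3 + 8 + 16 + 10 = 47.
P(Traffic=moderate | Weather=rainy) = 3/47 = 0.0638.

0.0638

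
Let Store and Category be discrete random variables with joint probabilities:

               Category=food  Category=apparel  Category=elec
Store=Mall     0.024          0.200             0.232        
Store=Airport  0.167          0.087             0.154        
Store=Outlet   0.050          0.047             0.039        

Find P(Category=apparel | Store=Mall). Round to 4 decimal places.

0.4386

P(Store=Mall) = 0.024 + 0.200 + 0.232 = 0.456.
P(Category=apparel | Store=Mall) = 0.200/0.456 = 0.4386.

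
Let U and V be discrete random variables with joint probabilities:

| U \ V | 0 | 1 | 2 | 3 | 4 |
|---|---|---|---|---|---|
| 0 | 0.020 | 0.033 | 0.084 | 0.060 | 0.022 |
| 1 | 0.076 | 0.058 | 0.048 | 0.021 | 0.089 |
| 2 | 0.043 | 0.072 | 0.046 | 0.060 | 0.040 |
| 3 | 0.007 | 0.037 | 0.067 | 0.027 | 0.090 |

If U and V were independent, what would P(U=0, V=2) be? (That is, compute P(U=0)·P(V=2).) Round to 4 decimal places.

0.0537

P(U=0) = 0.020 + 0.033 + 0.084 + 0.060 + 0.022 = 0.219.
P(V=2) = 0.084 + 0.048 + 0.046 + 0.067 = 0.245.
Product: 0.219 × 0.245 = 0.0537.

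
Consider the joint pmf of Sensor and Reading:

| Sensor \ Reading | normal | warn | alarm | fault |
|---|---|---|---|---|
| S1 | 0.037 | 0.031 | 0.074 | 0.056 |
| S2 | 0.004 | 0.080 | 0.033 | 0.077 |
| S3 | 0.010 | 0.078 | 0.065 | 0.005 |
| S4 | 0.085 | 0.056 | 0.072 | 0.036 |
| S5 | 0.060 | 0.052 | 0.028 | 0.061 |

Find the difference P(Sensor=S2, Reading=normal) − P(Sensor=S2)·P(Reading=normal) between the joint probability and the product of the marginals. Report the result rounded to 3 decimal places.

P(Sensor=S2) = 0.004 + 0.080 + 0.033 + 0.077 = 0.194.
P(Reading=normal) = 0.037 + 0.004 + 0.010 + 0.085 + 0.060 = 0.196.
P(Sensor=S2, Reading=normal) − P(Sensor=S2)P(Reading=normal) = 0.004 − 0.194×0.196 = -0.034.

-0.034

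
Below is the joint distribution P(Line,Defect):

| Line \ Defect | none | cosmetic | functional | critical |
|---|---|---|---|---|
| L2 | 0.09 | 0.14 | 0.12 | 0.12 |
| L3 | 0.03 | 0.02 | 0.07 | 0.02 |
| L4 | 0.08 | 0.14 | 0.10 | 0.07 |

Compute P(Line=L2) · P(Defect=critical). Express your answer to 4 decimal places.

0.0987

P(Line=L2) = 0.09 + 0.14 + 0.12 + 0.12 = 0.47.
P(Defect=critical) = 0.12 + 0.02 + 0.07 = 0.21.
Product: 0.47 × 0.21 = 0.0987.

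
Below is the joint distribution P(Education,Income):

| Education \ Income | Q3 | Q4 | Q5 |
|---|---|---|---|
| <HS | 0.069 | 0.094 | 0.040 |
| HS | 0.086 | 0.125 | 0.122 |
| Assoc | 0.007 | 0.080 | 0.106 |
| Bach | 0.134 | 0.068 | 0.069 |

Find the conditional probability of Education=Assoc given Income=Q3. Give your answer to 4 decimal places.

0.0236

P(Income=Q3) = 0.069 + 0.086 + 0.007 + 0.134 = 0.296.
P(Education=Assoc | Income=Q3) = 0.007/0.296 = 0.0236.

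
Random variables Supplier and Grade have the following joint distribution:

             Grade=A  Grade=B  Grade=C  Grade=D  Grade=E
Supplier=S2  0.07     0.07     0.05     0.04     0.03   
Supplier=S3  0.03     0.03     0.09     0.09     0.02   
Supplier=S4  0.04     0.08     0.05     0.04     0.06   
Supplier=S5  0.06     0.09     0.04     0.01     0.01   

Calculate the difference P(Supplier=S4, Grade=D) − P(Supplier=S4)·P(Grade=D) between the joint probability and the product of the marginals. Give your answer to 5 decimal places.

-0.00860

P(Supplier=S4) = 0.04 + 0.08 + 0.05 + 0.04 + 0.06 = 0.27.
P(Grade=D) = 0.04 + 0.09 + 0.04 + 0.01 = 0.18.
P(Supplier=S4, Grade=D) − P(Supplier=S4)P(Grade=D) = 0.04 − 0.27×0.18 = -0.00860.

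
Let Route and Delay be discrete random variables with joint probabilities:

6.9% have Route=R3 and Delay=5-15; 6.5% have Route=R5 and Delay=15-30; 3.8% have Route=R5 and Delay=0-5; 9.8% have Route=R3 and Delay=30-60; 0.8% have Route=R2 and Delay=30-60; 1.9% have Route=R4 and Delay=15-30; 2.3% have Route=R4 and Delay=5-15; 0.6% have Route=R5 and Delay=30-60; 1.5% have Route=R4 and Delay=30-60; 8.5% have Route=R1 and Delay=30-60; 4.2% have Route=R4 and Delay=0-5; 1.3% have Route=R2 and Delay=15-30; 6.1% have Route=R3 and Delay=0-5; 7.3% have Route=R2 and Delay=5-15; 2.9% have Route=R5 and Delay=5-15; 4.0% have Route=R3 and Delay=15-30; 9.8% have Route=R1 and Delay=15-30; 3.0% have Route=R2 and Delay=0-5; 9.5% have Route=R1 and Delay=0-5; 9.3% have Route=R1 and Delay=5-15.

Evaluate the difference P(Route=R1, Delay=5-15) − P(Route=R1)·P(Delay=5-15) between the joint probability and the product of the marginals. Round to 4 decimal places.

P(Route=R1) = 0.095 + 0.093 + 0.098 + 0.085 = 0.371.
P(Delay=5-15) = 0.093 + 0.073 + 0.069 + 0.023 + 0.029 = 0.287.
P(Route=R1, Delay=5-15) − P(Route=R1)P(Delay=5-15) = 0.093 − 0.371×0.287 = -0.0135.

-0.0135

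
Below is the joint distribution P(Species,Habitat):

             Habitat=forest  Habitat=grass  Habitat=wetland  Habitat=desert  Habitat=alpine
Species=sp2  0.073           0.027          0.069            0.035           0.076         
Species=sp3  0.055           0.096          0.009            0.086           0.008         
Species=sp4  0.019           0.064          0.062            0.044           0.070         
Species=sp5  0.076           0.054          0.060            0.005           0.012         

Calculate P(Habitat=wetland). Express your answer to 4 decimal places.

0.2000

P(Habitat=wetland) = 0.069 + 0.009 + 0.062 + 0.060 = 0.200.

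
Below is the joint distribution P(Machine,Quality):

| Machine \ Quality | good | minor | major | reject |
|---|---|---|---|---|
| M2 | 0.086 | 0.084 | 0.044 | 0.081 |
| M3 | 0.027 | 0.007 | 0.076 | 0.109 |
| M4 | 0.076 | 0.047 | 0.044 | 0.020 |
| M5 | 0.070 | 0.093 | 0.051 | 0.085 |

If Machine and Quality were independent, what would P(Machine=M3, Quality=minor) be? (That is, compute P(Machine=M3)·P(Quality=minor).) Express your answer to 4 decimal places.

P(Machine=M3) = 0.027 + 0.007 + 0.076 + 0.109 = 0.219.
P(Quality=minor) = 0.084 + 0.007 + 0.047 + 0.093 = 0.231.
Product: 0.219 × 0.231 = 0.0506.

0.0506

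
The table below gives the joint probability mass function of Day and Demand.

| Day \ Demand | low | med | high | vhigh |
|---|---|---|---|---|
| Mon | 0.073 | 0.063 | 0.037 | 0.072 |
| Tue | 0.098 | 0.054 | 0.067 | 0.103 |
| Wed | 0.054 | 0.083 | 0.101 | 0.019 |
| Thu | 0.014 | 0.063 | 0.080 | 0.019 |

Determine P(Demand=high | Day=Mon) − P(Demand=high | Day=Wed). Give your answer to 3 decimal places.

P(Day=Mon) = 0.073 + 0.063 + 0.037 + 0.072 = 0.245; P(Demand=high | Day=Mon) = 0.037/0.245 = 0.1510.
P(Day=Wed) = 0.054 + 0.083 + 0.101 + 0.019 = 0.257; P(Demand=high | Day=Wed) = 0.101/0.257 = 0.3930.
Difference = -0.242.

-0.242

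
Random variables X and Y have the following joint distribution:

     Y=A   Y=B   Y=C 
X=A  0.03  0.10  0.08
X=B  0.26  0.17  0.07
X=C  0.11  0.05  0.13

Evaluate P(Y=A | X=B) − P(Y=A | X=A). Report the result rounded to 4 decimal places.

P(X=B) = 0.26 + 0.17 + 0.07 = 0.50; P(Y=A | X=B) = 0.26/0.50 = 0.52000.
P(X=A) = 0.03 + 0.10 + 0.08 = 0.21; P(Y=A | X=A) = 0.03/0.21 = 0.14286.
Difference = 0.3771.

0.3771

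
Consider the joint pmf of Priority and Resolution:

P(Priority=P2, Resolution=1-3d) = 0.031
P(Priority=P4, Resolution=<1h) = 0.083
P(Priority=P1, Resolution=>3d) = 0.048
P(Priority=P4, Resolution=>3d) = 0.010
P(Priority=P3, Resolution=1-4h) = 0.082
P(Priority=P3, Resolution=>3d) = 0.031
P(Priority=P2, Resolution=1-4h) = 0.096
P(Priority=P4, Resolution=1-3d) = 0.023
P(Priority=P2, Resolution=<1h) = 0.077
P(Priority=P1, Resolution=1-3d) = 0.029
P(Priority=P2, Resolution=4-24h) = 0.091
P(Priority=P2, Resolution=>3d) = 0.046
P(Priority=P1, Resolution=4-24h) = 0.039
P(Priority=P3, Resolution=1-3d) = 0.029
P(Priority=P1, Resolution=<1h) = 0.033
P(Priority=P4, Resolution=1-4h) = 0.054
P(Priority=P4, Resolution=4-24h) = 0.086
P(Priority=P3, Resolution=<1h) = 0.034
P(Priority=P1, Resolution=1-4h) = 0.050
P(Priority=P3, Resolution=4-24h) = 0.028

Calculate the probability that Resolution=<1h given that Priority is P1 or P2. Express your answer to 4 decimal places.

P(Priority=P1) = 0.033 + 0.050 + 0.039 + 0.029 + 0.048 = 0.199.
P(Priority=P2) = 0.077 + 0.096 + 0.091 + 0.031 + 0.046 = 0.341.
P(Priority ∈ {P1, P2}) = 0.199 + 0.341 = 0.540; P(Resolution=<1h, Priority ∈ {P1, P2}) = 0.033 + 0.077 = 0.110.
P(Resolution=<1h | Priority ∈ {P1, P2}) = 0.110/0.540 = 0.2037.

0.2037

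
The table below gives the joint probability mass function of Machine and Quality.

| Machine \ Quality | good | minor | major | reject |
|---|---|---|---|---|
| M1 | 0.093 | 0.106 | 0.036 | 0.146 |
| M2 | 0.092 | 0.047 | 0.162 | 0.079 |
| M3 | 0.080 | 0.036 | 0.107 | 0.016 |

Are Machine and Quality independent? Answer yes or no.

P(Machine=M1) = 0.381 and P(Quality=major) = 0.305, so their product is 0.11621, but P(Machine=M1, Quality=major) = 0.036. Since these differ, Machine and Quality are not independent.

no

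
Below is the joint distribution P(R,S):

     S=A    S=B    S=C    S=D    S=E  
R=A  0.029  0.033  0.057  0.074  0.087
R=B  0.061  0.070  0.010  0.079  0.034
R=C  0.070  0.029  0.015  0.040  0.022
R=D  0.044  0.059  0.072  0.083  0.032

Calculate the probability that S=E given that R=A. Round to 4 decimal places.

P(R=A) = 0.029 + 0.033 + 0.057 + 0.074 + 0.087 = 0.280.
P(S=E | R=A) = 0.087/0.280 = 0.3107.

0.3107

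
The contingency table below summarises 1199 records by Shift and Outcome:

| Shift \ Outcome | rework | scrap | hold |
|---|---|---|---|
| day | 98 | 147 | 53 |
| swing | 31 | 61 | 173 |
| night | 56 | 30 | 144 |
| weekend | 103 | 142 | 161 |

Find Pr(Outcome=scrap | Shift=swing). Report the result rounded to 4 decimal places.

0.2302

Total with Shift=swing: 31 + 61 + 173 = 265.
P(Outcome=scrap | Shift=swing) = 61/265 = 0.2302.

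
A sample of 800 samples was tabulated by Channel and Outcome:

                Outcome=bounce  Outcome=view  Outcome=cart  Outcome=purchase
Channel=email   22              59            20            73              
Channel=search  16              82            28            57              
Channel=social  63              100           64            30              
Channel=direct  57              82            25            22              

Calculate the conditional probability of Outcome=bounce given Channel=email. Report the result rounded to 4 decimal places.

0.1264

Total with Channel=email: 22 + 59 + 20 + 73 = 174.
P(Outcome=bounce | Channel=email) = 22/174 = 0.1264.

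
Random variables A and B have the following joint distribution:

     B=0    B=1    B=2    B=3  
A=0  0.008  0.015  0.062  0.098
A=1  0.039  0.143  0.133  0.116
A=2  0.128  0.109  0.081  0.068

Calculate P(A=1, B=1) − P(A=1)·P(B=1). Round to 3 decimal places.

P(A=1) = 0.039 + 0.143 + 0.133 + 0.116 = 0.431.
P(B=1) = 0.015 + 0.143 + 0.109 = 0.267.
P(A=1, B=1) − P(A=1)P(B=1) = 0.143 − 0.431×0.267 = 0.028.

0.028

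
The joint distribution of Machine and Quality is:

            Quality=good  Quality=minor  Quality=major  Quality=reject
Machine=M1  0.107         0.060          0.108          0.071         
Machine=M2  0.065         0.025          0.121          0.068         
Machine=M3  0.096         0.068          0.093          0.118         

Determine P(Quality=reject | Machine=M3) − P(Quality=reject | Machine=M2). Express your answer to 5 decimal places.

0.07094

P(Machine=M3) = 0.096 + 0.068 + 0.093 + 0.118 = 0.375; P(Quality=reject | Machine=M3) = 0.118/0.375 = 0.314667.
P(Machine=M2) = 0.065 + 0.025 + 0.121 + 0.068 = 0.279; P(Quality=reject | Machine=M2) = 0.068/0.279 = 0.243728.
Difference = 0.07094.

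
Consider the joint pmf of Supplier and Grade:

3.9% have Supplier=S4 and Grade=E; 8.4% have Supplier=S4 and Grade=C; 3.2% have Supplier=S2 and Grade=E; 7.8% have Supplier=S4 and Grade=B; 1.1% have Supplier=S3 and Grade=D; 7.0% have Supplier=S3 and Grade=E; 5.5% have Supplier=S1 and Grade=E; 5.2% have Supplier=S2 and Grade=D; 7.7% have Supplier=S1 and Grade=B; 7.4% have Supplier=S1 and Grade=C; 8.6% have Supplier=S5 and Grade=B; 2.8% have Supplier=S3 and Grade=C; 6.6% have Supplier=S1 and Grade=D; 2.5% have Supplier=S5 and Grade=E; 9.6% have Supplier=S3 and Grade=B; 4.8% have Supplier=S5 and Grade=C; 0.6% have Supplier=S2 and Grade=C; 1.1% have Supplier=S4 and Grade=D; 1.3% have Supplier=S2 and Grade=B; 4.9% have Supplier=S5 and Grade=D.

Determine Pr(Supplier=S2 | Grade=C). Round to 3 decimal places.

0.025

P(Grade=C) = 0.074 + 0.006 + 0.028 + 0.084 + 0.048 = 0.240.
P(Supplier=S2 | Grade=C) = 0.006/0.240 = 0.025.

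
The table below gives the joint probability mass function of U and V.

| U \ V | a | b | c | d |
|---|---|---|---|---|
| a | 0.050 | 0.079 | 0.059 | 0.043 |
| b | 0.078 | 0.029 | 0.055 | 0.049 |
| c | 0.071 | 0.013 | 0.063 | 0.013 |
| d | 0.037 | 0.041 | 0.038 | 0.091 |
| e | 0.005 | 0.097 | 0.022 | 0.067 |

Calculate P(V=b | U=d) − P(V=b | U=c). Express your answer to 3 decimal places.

P(U=d) = 0.037 + 0.041 + 0.038 + 0.091 = 0.207; P(V=b | U=d) = 0.041/0.207 = 0.1981.
P(U=c) = 0.071 + 0.013 + 0.063 + 0.013 = 0.160; P(V=b | U=c) = 0.013/0.160 = 0.0813.
Difference = 0.117.

0.117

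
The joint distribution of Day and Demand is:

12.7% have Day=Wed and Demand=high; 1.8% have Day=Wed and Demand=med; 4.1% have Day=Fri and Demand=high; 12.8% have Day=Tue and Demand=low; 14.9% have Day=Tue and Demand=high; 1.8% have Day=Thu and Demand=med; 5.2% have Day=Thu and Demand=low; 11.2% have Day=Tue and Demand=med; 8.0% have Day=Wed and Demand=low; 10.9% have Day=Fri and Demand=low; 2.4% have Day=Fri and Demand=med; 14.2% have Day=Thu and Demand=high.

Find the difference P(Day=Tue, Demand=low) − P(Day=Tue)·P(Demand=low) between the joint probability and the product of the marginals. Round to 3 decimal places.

P(Day=Tue) = 0.128 + 0.112 + 0.149 = 0.389.
P(Demand=low) = 0.128 + 0.080 + 0.052 + 0.109 = 0.369.
P(Day=Tue, Demand=low) − P(Day=Tue)P(Demand=low) = 0.128 − 0.389×0.369 = -0.016.

-0.016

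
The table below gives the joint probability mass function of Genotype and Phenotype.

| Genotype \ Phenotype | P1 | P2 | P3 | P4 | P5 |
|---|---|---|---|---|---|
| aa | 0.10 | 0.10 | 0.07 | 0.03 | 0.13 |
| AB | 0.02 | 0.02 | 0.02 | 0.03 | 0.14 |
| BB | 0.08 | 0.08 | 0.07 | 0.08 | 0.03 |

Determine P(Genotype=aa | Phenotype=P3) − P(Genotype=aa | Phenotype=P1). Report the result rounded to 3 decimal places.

P(Phenotype=P3) = 0.07 + 0.02 + 0.07 = 0.16; P(Genotype=aa | Phenotype=P3) = 0.07/0.16 = 0.4375.
P(Phenotype=P1) = 0.10 + 0.02 + 0.08 = 0.20; P(Genotype=aa | Phenotype=P1) = 0.10/0.20 = 0.5000.
Difference = -0.063.

-0.063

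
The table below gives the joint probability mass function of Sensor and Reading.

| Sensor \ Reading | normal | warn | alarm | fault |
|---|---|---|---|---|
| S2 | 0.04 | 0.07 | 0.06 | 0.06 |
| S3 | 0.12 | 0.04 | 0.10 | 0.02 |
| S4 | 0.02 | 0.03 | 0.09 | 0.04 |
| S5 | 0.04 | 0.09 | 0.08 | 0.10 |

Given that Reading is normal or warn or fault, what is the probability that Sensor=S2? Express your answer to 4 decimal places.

0.2537

P(Reading=normal) = 0.04 + 0.12 + 0.02 + 0.04 = 0.22.
P(Reading=warn) = 0.07 + 0.04 + 0.03 + 0.09 = 0.23.
P(Reading=fault) = 0.06 + 0.02 + 0.04 + 0.10 = 0.22.
P(Reading ∈ {normal, warn, fault}) = 0.22 + 0.23 + 0.22 = 0.67; P(Sensor=S2, Reading ∈ {normal, warn, fault}) = 0.04 + 0.07 + 0.06 = 0.17.
P(Sensor=S2 | Reading ∈ {normal, warn, fault}) = 0.17/0.67 = 0.2537.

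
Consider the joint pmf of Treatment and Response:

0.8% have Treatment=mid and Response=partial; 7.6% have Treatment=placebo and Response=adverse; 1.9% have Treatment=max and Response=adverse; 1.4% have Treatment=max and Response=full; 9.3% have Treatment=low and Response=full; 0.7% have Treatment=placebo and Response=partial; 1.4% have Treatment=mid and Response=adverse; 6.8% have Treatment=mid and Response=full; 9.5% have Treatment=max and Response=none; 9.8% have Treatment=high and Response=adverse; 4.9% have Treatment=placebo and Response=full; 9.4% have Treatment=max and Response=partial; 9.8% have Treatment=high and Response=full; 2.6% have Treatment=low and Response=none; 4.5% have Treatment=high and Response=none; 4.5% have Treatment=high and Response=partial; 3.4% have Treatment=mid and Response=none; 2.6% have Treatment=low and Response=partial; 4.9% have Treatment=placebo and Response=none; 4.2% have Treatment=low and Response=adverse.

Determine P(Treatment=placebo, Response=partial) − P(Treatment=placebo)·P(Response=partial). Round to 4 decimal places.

P(Treatment=placebo) = 0.049 + 0.007 + 0.049 + 0.076 = 0.181.
P(Response=partial) = 0.007 + 0.026 + 0.008 + 0.045 + 0.094 = 0.180.
P(Treatment=placebo, Response=partial) − P(Treatment=placebo)P(Response=partial) = 0.007 − 0.181×0.180 = -0.0256.

-0.0256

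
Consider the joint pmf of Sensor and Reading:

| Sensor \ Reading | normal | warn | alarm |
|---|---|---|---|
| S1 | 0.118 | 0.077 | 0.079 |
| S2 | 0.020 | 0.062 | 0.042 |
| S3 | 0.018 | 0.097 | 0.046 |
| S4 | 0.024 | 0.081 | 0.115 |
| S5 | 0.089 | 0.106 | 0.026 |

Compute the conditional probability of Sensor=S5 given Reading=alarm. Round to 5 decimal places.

0.08442

P(Reading=alarm) = 0.079 + 0.042 + 0.046 + 0.115 + 0.026 = 0.308.
P(Sensor=S5 | Reading=alarm) = 0.026/0.308 = 0.08442.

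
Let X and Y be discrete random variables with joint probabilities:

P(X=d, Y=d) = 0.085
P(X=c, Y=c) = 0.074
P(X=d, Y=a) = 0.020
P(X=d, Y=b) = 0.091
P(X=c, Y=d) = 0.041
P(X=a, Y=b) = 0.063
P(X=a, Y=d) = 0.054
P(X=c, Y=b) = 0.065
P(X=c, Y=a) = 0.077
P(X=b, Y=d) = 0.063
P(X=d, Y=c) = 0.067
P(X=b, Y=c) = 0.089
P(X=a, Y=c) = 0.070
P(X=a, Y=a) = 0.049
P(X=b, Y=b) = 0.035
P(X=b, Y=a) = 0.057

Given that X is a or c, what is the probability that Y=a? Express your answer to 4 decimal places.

P(X=a) = 0.049 + 0.063 + 0.070 + 0.054 = 0.236.
P(X=c) = 0.077 + 0.065 + 0.074 + 0.041 = 0.257.
P(X ∈ {a, c}) = 0.236 + 0.257 = 0.493; P(Y=a, X ∈ {a, c}) = 0.049 + 0.077 = 0.126.
P(Y=a | X ∈ {a, c}) = 0.126/0.493 = 0.2556.

0.2556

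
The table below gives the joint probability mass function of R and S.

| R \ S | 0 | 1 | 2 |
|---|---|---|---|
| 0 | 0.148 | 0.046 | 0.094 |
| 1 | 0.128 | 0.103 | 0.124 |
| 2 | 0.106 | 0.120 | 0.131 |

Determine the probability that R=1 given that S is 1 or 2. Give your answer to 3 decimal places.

0.367

P(S=1) = 0.046 + 0.103 + 0.120 = 0.269.
P(S=2) = 0.094 + 0.124 + 0.131 = 0.349.
P(S ∈ {1, 2}) = 0.269 + 0.349 = 0.618; P(R=1, S ∈ {1, 2}) = 0.103 + 0.124 = 0.227.
P(R=1 | S ∈ {1, 2}) = 0.227/0.618 = 0.367.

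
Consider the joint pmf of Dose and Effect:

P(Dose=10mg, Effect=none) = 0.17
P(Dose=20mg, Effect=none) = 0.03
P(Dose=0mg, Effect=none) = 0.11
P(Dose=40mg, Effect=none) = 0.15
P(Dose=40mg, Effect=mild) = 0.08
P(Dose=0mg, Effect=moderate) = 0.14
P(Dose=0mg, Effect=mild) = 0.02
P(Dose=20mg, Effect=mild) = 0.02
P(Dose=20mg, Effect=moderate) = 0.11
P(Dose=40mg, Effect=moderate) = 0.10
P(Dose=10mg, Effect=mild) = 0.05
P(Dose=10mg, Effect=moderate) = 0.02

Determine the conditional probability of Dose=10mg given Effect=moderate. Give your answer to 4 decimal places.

0.0541

P(Effect=moderate) = 0.14 + 0.02 + 0.11 + 0.10 = 0.37.
P(Dose=10mg | Effect=moderate) = 0.02/0.37 = 0.0541.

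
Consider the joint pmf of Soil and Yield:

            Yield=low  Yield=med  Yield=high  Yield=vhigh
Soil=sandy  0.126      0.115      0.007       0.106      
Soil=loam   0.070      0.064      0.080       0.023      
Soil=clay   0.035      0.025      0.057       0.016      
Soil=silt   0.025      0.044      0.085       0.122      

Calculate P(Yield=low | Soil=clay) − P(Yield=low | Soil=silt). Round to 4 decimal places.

P(Soil=clay) = 0.035 + 0.025 + 0.057 + 0.016 = 0.133; P(Yield=low | Soil=clay) = 0.035/0.133 = 0.26316.
P(Soil=silt) = 0.025 + 0.044 + 0.085 + 0.122 = 0.276; P(Yield=low | Soil=silt) = 0.025/0.276 = 0.09058.
Difference = 0.1726.

0.1726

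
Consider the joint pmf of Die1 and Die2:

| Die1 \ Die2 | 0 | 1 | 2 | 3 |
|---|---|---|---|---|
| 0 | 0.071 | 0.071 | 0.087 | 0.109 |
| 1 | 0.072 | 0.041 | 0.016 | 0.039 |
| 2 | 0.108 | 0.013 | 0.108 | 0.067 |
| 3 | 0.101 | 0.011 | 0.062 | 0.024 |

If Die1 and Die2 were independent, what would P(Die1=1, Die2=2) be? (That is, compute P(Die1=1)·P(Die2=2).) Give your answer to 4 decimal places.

P(Die1=1) = 0.072 + 0.041 + 0.016 + 0.039 = 0.168.
P(Die2=2) = 0.087 + 0.016 + 0.108 + 0.062 = 0.273.
Product: 0.168 × 0.273 = 0.0459.

0.0459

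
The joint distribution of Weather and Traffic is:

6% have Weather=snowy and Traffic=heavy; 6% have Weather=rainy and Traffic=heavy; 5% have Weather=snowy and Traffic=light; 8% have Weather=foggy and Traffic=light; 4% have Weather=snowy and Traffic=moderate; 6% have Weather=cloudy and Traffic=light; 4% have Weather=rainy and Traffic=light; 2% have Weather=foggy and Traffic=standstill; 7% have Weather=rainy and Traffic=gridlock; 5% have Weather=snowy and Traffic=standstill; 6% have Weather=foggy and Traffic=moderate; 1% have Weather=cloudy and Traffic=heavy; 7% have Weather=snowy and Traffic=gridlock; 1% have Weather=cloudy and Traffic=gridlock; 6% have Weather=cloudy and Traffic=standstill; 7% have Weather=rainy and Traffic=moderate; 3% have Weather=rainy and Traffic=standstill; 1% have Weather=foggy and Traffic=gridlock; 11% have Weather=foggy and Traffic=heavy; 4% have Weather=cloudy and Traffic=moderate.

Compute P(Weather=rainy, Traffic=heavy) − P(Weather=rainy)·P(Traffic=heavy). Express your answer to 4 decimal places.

-0.0048

P(Weather=rainy) = 0.04 + 0.07 + 0.06 + 0.07 + 0.03 = 0.27.
P(Traffic=heavy) = 0.01 + 0.06 + 0.06 + 0.11 = 0.24.
P(Weather=rainy, Traffic=heavy) − P(Weather=rainy)P(Traffic=heavy) = 0.06 − 0.27×0.24 = -0.0048.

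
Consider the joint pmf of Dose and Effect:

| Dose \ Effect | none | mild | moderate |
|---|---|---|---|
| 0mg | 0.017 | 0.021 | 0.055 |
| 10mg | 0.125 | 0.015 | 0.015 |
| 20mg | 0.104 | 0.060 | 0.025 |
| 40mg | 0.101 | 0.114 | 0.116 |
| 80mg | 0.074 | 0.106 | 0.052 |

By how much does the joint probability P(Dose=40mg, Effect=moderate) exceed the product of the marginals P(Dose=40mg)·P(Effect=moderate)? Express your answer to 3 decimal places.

P(Dose=40mg) = 0.101 + 0.114 + 0.116 = 0.331.
P(Effect=moderate) = 0.055 + 0.015 + 0.025 + 0.116 + 0.052 = 0.263.
P(Dose=40mg, Effect=moderate) − P(Dose=40mg)P(Effect=moderate) = 0.116 − 0.331×0.263 = 0.029.

0.029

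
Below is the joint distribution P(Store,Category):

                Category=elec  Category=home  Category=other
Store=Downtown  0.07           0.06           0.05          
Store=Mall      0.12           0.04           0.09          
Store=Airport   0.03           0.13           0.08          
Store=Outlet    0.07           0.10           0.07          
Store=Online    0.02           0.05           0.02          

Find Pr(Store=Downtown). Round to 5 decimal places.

0.18000

P(Store=Downtown) = 0.07 + 0.06 + 0.05 = 0.18.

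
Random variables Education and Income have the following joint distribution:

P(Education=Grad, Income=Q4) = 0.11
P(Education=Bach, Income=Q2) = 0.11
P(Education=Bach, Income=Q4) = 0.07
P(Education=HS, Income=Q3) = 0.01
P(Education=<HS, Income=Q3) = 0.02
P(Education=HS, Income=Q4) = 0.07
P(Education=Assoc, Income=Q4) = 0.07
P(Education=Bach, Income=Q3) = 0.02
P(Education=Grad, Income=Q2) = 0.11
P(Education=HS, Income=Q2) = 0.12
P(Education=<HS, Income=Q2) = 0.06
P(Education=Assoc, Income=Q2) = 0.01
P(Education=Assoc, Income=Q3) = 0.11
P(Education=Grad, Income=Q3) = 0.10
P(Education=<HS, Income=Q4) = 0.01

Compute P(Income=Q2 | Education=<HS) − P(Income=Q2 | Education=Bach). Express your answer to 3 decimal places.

0.117

P(Education=<HS) = 0.06 + 0.02 + 0.01 = 0.09; P(Income=Q2 | Education=<HS) = 0.06/0.09 = 0.6667.
P(Education=Bach) = 0.11 + 0.02 + 0.07 = 0.20; P(Income=Q2 | Education=Bach) = 0.11/0.20 = 0.5500.
Difference = 0.117.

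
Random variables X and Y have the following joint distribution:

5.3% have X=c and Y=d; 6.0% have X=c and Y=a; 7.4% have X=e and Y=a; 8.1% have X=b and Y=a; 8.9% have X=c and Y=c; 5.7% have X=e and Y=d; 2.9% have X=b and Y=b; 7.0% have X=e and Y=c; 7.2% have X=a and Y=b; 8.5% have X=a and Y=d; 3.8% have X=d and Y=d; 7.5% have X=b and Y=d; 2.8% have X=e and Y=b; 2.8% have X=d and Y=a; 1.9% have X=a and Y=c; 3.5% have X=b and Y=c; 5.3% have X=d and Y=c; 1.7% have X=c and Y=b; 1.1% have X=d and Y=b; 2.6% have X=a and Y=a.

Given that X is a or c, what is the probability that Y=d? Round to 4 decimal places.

0.3278

P(X=a) = 0.026 + 0.072 + 0.019 + 0.085 = 0.202.
P(X=c) = 0.060 + 0.017 + 0.089 + 0.053 = 0.219.
P(X ∈ {a, c}) = 0.202 + 0.219 = 0.421; P(Y=d, X ∈ {a, c}) = 0.085 + 0.053 = 0.138.
P(Y=d | X ∈ {a, c}) = 0.138/0.421 = 0.3278.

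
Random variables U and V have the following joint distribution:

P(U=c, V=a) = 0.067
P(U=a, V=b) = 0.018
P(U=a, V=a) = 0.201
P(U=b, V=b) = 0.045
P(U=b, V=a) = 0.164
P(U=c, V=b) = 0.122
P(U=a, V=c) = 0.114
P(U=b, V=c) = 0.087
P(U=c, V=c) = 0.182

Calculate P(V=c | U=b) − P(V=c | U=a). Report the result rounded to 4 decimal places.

P(U=b) = 0.164 + 0.045 + 0.087 = 0.296; P(V=c | U=b) = 0.087/0.296 = 0.29392.
P(U=a) = 0.201 + 0.018 + 0.114 = 0.333; P(V=c | U=a) = 0.114/0.333 = 0.34234.
Difference = -0.0484.

-0.0484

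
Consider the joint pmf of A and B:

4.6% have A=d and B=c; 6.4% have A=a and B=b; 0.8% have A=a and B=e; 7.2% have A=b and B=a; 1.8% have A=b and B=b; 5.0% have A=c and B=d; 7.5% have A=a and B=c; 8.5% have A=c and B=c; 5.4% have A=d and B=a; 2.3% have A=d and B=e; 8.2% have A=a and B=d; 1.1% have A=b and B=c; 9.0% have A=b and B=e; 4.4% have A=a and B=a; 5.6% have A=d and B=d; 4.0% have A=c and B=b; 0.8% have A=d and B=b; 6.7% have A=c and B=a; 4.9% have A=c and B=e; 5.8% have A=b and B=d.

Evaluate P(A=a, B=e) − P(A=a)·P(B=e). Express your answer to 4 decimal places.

P(A=a) = 0.044 + 0.064 + 0.075 + 0.082 + 0.008 = 0.273.
P(B=e) = 0.008 + 0.090 + 0.049 + 0.023 = 0.170.
P(A=a, B=e) − P(A=a)P(B=e) = 0.008 − 0.273×0.170 = -0.0384.

-0.0384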